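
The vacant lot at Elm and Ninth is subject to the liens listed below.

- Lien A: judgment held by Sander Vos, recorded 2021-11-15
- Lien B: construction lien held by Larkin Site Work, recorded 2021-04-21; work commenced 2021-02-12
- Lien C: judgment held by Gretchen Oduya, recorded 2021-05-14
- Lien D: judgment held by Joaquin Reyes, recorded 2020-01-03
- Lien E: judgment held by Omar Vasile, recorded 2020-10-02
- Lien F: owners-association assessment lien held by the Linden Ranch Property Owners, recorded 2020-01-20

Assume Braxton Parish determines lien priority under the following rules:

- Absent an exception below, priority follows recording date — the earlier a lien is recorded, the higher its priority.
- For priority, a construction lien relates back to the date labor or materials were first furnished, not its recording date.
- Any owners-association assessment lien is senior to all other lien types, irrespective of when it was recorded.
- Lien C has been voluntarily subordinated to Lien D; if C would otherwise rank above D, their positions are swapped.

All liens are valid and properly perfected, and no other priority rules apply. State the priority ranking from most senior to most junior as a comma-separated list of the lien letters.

F, D, E, B, C, A

Effective dates: B relates back to 2021-02-12 (work commenced).
F is an owners-association assessment lien and takes priority over every other lien.
The other liens, earliest effective date first: D (2020-01-03), E (2020-10-02), B (2021-02-12), C (2021-05-14), A (2021-11-15).
Since C is not senior to D, the subordination leaves the order unchanged.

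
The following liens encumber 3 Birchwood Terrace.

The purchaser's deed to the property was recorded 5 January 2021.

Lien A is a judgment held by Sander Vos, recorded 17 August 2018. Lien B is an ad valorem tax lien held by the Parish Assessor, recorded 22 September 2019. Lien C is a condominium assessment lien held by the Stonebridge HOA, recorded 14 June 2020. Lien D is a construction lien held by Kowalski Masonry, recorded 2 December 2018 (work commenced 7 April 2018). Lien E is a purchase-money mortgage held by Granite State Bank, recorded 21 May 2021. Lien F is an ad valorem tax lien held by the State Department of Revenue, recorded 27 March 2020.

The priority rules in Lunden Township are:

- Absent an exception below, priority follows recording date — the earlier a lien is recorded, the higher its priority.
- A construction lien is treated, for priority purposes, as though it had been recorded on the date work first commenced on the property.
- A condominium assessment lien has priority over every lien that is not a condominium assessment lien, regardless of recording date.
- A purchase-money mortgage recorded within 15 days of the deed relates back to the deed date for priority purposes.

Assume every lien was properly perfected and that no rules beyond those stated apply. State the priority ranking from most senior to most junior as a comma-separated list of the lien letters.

First, effective dates: D is treated as recorded 7 April 2018, the work-commencement date; E was recorded 136 days after the deed — beyond 15 days — so no relation-back applies.
C, as a condominium assessment lien, has superpriority and ranks first.
Remaining liens by effective date: D (7 April 2018), A (17 August 2018), B (22 September 2019), F (27 March 2020), E (21 May 2021).

C, D, A, B, F, E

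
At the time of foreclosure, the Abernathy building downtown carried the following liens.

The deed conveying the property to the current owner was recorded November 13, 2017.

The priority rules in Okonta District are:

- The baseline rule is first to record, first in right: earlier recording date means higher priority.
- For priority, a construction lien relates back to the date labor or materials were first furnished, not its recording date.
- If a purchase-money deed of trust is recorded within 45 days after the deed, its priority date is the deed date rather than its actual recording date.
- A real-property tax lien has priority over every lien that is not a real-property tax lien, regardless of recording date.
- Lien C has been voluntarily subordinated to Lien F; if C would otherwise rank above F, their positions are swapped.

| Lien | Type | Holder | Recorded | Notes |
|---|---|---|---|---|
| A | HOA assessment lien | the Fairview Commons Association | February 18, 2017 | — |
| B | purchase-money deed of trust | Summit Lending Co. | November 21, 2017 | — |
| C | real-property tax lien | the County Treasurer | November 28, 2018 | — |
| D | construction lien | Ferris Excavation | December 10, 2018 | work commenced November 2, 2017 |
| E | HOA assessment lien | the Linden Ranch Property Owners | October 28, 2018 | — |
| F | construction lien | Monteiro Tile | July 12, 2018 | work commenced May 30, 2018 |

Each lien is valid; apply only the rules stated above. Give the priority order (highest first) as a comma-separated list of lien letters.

Effective dates: B relates back to the deed date November 13, 2017; D relates back to November 2, 2017 (work commenced); F relates back to May 30, 2018 (work commenced).
C, as a real-property tax lien, has superpriority and ranks first.
The other liens, earliest effective date first: A (February 18, 2017), D (November 2, 2017), B (November 13, 2017), F (May 30, 2018), E (October 28, 2018).
C would otherwise be senior to F, so under the subordination agreement C and F exchange positions.

F, A, D, B, C, E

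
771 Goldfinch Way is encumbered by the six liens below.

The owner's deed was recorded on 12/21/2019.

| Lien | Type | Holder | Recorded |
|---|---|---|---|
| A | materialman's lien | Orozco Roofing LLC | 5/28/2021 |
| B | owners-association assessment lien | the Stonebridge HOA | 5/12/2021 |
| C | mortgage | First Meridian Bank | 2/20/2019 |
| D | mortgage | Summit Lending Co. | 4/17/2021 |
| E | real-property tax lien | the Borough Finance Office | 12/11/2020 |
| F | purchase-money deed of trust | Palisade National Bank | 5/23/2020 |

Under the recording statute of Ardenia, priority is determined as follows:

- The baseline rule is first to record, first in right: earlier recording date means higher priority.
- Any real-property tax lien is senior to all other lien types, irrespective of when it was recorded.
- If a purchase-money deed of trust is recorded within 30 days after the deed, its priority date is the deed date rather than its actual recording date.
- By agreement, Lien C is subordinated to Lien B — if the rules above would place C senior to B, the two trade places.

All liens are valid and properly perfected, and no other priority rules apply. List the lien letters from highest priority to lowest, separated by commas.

E, B, F, D, C, A

Effective dates: F was recorded 154 days after the deed, outside the 30-day window, so it keeps its recording date.
E is a real-property tax lien and takes priority over every other lien.
The other liens, earliest effective date first: C (2/20/2019), F (5/23/2020), D (4/17/2021), B (5/12/2021), A (5/28/2021).
C is senior to B before the subordination, so the two trade places.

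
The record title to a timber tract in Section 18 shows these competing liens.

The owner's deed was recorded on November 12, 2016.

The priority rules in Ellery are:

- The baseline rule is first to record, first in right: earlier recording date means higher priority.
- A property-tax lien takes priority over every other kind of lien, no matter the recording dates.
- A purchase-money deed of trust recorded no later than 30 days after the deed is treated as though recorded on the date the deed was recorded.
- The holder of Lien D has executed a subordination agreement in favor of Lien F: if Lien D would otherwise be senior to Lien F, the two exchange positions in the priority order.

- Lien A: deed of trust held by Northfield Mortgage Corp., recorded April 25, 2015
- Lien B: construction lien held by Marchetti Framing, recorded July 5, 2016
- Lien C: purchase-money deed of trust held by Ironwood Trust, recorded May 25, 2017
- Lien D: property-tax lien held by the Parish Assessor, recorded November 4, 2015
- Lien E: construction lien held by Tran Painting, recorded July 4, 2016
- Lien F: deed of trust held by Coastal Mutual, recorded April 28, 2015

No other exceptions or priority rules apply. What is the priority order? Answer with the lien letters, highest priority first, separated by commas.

F, A, D, E, B, C

Effective dates after the stated exceptions: C was recorded 194 days after the deed — beyond 30 days — so no relation-back applies.
D is a property-tax lien, so it outranks all other liens regardless of date.
Among the remaining liens, by effective date: A (April 25, 2015), F (April 28, 2015), E (July 4, 2016), B (July 5, 2016), C (May 25, 2017).
Because D would otherwise rank above F, the subordination swaps them.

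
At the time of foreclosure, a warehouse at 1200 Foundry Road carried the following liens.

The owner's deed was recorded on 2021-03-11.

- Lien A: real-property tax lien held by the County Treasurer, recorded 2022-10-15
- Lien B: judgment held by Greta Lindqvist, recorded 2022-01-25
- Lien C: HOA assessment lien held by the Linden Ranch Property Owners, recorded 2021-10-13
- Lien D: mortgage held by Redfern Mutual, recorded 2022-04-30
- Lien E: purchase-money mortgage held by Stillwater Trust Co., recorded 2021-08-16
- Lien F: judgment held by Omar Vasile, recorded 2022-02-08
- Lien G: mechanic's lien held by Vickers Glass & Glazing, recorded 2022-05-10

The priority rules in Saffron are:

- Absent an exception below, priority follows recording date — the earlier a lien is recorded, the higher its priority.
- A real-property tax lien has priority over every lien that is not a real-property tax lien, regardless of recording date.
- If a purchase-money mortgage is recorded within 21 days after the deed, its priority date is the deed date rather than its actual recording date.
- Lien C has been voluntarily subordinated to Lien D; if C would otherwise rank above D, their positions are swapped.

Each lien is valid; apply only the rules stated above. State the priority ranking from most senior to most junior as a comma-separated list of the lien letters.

Effective dates after the stated exceptions: E was recorded 158 days after the deed, outside the 21-day window, so it keeps its recording date.
A is a real-property tax lien, so it outranks all other liens regardless of date.
Ordering the rest by effective date: E (2021-08-16), C (2021-10-13), B (2022-01-25), F (2022-02-08), D (2022-04-30), G (2022-05-10).
C would otherwise be senior to D, so under the subordination agreement C and D exchange positions.

A, E, D, B, F, C, G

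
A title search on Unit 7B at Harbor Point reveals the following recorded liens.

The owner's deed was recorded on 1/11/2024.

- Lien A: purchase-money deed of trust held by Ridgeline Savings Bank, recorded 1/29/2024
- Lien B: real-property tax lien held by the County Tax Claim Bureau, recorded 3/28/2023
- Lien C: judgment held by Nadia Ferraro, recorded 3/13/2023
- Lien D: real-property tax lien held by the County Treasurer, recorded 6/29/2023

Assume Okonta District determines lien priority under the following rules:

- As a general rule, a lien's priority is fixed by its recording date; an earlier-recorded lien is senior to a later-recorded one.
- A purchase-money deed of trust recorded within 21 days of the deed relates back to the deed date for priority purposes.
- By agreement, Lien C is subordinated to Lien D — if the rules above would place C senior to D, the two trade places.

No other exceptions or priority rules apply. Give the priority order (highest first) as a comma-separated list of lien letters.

D, B, C, A

First, effective dates: A's effective date is the deed date, 1/11/2024.
Ordering by effective date: C (3/13/2023), B (3/28/2023), D (6/29/2023), A (1/11/2024).
Because C would otherwise rank above D, the subordination swaps them.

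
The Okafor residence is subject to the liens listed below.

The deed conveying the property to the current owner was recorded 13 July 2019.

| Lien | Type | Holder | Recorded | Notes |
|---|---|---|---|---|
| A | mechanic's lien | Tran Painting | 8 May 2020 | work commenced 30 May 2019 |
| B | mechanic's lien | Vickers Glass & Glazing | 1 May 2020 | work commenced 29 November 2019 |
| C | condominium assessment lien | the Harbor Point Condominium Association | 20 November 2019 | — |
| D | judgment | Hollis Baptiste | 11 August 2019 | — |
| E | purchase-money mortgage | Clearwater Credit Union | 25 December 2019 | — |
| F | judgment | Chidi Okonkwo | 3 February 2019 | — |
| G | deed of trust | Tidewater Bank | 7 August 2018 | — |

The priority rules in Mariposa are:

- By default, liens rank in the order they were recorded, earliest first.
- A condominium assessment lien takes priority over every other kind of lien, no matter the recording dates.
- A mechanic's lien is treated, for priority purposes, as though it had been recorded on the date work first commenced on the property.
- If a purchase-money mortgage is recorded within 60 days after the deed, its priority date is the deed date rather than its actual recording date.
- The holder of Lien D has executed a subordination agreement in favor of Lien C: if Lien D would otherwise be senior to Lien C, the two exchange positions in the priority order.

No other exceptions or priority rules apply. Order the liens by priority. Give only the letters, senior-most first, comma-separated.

C, G, F, A, D, B, E

Effective dates: A is treated as recorded 30 May 2019, the work-commencement date; B's effective date is 29 November 2019, when work began; E was recorded 165 days after the deed — beyond 60 days — so no relation-back applies.
C is a condominium assessment lien and takes priority over every other lien.
Among the remaining liens, by effective date: G (7 August 2018), F (3 February 2019), A (30 May 2019), D (11 August 2019), B (29 November 2019), E (25 December 2019).
D already ranks below C; the subordination has no effect.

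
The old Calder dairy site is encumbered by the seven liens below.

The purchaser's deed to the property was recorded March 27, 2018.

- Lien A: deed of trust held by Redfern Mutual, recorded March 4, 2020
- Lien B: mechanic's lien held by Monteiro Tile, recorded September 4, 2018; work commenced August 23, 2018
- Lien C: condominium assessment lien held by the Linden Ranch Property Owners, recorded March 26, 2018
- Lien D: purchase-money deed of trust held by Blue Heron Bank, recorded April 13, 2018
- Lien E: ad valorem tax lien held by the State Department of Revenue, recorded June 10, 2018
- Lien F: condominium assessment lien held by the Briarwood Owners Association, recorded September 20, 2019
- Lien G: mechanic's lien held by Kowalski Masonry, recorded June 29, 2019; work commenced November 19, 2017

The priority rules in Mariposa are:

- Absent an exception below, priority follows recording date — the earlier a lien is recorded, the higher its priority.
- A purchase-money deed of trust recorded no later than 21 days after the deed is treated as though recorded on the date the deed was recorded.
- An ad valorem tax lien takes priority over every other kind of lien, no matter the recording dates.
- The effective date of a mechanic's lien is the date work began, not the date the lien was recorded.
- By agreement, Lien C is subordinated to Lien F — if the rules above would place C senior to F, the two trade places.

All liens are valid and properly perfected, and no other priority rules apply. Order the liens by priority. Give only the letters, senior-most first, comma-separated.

Adjusting effective dates: B's effective date is August 23, 2018, when work began; D's effective date is the deed date, March 27, 2018; G relates back to November 19, 2017 (work commenced).
E is an ad valorem tax lien, so it outranks all other liens regardless of date.
Remaining liens by effective date: G (November 19, 2017), C (March 26, 2018), D (March 27, 2018), B (August 23, 2018), F (September 20, 2019), A (March 4, 2020).
The subordination applies — C was senior to F — so C and F swap.

E, G, F, D, B, C, A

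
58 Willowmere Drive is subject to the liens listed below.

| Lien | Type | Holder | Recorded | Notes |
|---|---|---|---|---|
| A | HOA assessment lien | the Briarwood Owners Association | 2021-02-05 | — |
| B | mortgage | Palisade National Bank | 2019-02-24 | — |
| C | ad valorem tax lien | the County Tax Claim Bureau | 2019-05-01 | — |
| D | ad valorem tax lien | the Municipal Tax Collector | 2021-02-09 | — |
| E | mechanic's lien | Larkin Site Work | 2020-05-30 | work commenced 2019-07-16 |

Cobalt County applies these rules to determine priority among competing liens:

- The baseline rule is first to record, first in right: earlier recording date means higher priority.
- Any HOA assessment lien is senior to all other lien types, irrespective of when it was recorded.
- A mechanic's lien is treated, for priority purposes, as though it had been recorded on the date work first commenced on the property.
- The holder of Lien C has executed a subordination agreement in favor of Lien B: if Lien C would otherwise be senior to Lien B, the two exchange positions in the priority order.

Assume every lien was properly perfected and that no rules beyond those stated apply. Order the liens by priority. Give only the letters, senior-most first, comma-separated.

Effective dates after the stated exceptions: E relates back to 2019-07-16 (work commenced).
A is an HOA assessment lien and takes priority over every other lien.
Among the remaining liens, by effective date: B (2019-02-24), C (2019-05-01), E (2019-07-16), D (2021-02-09).
C is already junior to B, so the subordination agreement changes nothing.

A, B, C, E, D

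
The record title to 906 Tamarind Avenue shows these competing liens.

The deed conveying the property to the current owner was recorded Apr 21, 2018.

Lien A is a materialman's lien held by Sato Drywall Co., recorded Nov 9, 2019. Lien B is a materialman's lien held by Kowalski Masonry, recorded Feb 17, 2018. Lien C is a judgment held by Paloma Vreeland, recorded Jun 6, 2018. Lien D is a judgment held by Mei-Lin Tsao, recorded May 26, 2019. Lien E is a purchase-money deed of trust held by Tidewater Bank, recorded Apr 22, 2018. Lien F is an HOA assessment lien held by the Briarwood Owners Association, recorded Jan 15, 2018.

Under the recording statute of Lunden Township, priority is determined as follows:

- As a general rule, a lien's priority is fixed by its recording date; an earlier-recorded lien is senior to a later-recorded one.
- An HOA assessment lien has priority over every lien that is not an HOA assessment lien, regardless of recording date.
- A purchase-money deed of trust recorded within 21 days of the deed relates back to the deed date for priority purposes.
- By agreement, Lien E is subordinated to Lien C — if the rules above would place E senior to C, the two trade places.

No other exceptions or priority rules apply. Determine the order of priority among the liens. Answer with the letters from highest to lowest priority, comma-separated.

F, B, C, E, D, A

First, effective dates: E's effective date is the deed date, Apr 21, 2018.
As an HOA assessment lien, F is senior to every other lien.
Remaining liens by effective date: B (Feb 17, 2018), E (Apr 21, 2018), C (Jun 6, 2018), D (May 26, 2019), A (Nov 9, 2019).
E would otherwise be senior to C, so under the subordination agreement E and C exchange positions.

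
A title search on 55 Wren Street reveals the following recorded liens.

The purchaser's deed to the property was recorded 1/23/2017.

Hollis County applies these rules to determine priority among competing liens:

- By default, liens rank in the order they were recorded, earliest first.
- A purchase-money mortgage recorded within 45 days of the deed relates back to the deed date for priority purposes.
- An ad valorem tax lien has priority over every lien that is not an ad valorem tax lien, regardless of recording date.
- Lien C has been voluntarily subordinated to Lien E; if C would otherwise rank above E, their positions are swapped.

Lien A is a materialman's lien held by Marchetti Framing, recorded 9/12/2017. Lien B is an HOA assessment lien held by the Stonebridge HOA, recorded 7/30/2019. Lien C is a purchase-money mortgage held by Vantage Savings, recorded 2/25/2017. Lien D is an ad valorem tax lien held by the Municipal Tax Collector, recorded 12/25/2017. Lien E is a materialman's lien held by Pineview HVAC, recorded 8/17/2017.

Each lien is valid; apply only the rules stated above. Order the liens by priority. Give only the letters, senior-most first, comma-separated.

Effective dates after the stated exceptions: C relates back to the deed date 1/23/2017.
As an ad valorem tax lien, D is senior to every other lien.
The other liens, earliest effective date first: C (1/23/2017), E (8/17/2017), A (9/12/2017), B (7/30/2019).
C would otherwise be senior to E, so under the subordination agreement C and E exchange positions.

D, E, C, A, B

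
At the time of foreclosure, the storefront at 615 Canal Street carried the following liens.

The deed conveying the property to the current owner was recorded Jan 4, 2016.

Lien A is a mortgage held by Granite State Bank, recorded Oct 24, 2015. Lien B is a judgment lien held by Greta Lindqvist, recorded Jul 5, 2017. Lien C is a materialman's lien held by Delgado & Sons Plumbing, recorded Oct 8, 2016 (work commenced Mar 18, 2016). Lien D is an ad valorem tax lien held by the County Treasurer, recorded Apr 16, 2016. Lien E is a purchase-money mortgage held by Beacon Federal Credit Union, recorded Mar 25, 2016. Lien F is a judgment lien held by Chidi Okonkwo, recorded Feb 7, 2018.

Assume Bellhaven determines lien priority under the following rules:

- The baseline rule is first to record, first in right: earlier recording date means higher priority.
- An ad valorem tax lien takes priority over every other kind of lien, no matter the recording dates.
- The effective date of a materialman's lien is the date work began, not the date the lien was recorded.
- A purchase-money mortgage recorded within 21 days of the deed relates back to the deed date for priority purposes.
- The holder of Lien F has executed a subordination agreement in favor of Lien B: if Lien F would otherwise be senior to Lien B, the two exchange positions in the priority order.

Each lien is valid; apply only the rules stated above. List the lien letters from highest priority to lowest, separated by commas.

First, effective dates: C's effective date is Mar 18, 2016, when work began; E was recorded 81 days after the deed — beyond 21 days — so no relation-back applies.
D is an ad valorem tax lien, so it outranks all other liens regardless of date.
The other liens, earliest effective date first: A (Oct 24, 2015), C (Mar 18, 2016), E (Mar 25, 2016), B (Jul 5, 2017), F (Feb 7, 2018).
Since F is not senior to B, the subordination leaves the order unchanged.

D, A, C, E, B, F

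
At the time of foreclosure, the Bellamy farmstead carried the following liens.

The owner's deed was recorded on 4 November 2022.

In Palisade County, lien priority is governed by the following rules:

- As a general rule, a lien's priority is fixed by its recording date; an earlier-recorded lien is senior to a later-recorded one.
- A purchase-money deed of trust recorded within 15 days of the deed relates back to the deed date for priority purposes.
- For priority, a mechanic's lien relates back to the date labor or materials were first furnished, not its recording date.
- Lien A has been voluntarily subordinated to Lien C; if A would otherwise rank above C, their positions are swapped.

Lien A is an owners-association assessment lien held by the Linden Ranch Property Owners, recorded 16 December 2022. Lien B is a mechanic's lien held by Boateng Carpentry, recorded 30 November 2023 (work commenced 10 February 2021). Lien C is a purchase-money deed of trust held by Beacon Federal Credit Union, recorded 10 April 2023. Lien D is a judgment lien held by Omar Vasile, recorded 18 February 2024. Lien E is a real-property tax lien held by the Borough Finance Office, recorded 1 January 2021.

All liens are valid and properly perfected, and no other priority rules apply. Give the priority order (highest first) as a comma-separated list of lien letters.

Effective dates after the stated exceptions: B relates back to 10 February 2021 (work commenced); C missed the 15-day window (157 days after the deed), so its recording date stands.
Ordering by effective date: E (1 January 2021), B (10 February 2021), A (16 December 2022), C (10 April 2023), D (18 February 2024).
A is senior to C before the subordination, so the two trade places.

E, B, C, A, D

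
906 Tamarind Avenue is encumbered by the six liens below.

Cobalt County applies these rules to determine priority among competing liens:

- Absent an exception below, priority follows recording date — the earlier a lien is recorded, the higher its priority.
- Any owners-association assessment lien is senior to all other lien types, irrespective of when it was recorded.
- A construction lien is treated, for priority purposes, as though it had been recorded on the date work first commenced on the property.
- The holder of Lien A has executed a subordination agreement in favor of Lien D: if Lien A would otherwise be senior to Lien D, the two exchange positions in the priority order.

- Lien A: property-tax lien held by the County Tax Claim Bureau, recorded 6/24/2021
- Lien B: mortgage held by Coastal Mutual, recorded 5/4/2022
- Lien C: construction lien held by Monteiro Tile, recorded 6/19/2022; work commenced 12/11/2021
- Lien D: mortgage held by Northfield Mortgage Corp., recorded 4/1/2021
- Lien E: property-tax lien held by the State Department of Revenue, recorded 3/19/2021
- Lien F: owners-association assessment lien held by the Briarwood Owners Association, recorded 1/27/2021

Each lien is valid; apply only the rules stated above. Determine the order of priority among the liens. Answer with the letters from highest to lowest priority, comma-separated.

Effective dates: C relates back to 12/11/2021 (work commenced).
F, as an owners-association assessment lien, has superpriority and ranks first.
Remaining liens by effective date: E (3/19/2021), D (4/1/2021), A (6/24/2021), C (12/11/2021), B (5/4/2022).
Since A is not senior to D, the subordination leaves the order unchanged.

F, E, D, A, C, B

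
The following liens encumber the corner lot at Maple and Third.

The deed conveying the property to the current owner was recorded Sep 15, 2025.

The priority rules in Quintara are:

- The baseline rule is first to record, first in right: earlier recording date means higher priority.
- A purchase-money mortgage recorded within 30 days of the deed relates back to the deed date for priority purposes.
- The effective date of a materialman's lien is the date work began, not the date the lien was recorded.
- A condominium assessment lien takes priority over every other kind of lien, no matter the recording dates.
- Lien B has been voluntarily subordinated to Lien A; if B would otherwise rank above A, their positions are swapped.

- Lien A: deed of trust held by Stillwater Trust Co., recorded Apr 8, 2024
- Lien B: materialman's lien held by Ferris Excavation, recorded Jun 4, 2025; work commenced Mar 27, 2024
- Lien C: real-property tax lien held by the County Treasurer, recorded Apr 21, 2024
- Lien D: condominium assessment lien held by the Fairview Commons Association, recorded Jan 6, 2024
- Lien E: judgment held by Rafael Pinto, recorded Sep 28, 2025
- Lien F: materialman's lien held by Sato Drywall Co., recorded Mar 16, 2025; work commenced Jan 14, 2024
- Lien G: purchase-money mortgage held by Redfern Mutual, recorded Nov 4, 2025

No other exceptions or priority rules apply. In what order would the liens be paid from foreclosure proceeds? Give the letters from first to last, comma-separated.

D, F, A, B, C, E, G

First, effective dates: B relates back to Mar 27, 2024 (work commenced); F's effective date is Jan 14, 2024, when work began; G missed the 30-day window (50 days after the deed), so its recording date stands.
D is a condominium assessment lien, so it outranks all other liens regardless of date.
The other liens, earliest effective date first: F (Jan 14, 2024), B (Mar 27, 2024), A (Apr 8, 2024), C (Apr 21, 2024), E (Sep 28, 2025), G (Nov 4, 2025).
B is senior to A before the subordination, so the two trade places.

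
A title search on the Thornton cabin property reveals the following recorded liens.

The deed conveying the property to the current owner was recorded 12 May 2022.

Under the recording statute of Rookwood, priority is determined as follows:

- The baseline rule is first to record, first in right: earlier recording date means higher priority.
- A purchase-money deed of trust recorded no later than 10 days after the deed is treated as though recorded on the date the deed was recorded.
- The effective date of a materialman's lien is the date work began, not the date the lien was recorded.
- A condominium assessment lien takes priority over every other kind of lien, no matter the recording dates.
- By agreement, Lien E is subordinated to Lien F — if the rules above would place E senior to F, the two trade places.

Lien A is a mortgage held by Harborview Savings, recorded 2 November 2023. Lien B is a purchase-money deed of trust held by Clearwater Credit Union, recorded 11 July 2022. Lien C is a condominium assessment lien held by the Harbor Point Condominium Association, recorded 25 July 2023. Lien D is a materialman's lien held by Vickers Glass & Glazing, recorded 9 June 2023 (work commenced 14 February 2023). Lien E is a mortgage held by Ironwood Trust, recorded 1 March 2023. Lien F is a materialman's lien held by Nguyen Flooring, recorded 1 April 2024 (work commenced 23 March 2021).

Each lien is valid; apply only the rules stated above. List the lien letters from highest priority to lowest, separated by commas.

C, F, B, D, E, A

Effective dates after the stated exceptions: B missed the 10-day window (60 days after the deed), so its recording date stands; D is treated as recorded 14 February 2023, the work-commencement date; F is treated as recorded 23 March 2021, the work-commencement date.
C is a condominium assessment lien, so it outranks all other liens regardless of date.
The other liens, earliest effective date first: F (23 March 2021), B (11 July 2022), D (14 February 2023), E (1 March 2023), A (2 November 2023).
Since E is not senior to F, the subordination leaves the order unchanged.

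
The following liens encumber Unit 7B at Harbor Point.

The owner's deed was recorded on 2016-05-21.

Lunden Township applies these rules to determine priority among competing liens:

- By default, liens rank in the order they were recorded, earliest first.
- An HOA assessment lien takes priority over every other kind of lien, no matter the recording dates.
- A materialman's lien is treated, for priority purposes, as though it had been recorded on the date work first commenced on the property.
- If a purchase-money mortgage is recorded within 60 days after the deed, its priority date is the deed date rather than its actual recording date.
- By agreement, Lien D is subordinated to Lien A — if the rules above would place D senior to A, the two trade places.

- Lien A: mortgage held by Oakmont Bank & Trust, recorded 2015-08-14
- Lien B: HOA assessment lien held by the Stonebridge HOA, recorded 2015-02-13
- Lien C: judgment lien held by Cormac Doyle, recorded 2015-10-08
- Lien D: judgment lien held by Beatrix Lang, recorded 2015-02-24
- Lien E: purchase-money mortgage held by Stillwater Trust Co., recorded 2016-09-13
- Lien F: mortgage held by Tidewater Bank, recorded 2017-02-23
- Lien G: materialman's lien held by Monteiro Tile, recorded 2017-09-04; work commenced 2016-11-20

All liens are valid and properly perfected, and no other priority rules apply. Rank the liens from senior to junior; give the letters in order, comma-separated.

B, A, D, C, E, G, F

Effective dates: E was recorded 115 days after the deed — beyond 60 days — so no relation-back applies; G relates back to 2016-11-20 (work commenced).
B, as an HOA assessment lien, has superpriority and ranks first.
Ordering the rest by effective date: D (2015-02-24), A (2015-08-14), C (2015-10-08), E (2016-09-13), G (2016-11-20), F (2017-02-23).
The subordination applies — D was senior to A — so D and A swap.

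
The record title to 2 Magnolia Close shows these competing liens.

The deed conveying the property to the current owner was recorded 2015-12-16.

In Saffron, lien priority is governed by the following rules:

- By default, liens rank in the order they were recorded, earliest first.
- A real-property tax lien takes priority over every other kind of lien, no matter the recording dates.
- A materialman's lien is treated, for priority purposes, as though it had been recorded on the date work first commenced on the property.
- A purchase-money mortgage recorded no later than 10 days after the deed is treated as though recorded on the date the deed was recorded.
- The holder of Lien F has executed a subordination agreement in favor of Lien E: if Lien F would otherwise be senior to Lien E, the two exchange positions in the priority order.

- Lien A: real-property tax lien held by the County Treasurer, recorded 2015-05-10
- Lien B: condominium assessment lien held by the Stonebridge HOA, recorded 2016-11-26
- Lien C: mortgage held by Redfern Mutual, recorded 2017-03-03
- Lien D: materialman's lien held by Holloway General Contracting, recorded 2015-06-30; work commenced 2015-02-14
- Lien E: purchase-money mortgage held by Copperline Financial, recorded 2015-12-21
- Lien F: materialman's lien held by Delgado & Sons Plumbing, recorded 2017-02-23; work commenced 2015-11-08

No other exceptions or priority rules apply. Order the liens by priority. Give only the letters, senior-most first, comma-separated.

Effective dates: D is treated as recorded 2015-02-14, the work-commencement date; E's effective date is the deed date, 2015-12-16; F's effective date is 2015-11-08, when work began.
A is a real-property tax lien, so it outranks all other liens regardless of date.
Ordering the rest by effective date: D (2015-02-14), F (2015-11-08), E (2015-12-16), B (2016-11-26), C (2017-03-03).
F would otherwise be senior to E, so under the subordination agreement F and E exchange positions.

A, D, E, F, B, C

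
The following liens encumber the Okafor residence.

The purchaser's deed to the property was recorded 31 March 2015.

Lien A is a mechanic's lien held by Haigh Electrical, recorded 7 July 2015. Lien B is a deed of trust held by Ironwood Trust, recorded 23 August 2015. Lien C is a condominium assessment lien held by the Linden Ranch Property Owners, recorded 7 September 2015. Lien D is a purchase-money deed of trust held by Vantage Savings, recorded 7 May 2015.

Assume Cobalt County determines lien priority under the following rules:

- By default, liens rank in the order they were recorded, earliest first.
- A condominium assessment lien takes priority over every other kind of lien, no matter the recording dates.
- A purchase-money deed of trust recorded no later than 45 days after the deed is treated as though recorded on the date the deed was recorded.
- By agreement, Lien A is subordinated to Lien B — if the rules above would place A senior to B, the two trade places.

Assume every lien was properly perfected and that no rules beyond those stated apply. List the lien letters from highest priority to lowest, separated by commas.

C, D, B, A

Adjusting effective dates: D relates back to the deed date 31 March 2015.
As a condominium assessment lien, C is senior to every other lien.
Ordering the rest by effective date: D (31 March 2015), A (7 July 2015), B (23 August 2015).
Because A would otherwise rank above B, the subordination swaps them.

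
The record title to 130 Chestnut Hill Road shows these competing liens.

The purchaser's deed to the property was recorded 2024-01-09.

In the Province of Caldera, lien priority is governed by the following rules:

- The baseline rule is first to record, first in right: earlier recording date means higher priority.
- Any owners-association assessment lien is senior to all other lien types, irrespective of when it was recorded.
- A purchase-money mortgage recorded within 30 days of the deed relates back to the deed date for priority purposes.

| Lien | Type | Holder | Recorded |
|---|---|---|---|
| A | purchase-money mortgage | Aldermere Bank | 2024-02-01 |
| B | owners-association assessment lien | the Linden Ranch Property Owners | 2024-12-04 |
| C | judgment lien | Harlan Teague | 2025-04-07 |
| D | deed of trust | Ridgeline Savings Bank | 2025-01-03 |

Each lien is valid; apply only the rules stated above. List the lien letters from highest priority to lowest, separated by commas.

Effective dates after the stated exceptions: A relates back to the deed date 2024-01-09.
B is an owners-association assessment lien, so it outranks all other liens regardless of date.
Remaining liens by effective date: A (2024-01-09), D (2025-01-03), C (2025-04-07).

B, A, D, C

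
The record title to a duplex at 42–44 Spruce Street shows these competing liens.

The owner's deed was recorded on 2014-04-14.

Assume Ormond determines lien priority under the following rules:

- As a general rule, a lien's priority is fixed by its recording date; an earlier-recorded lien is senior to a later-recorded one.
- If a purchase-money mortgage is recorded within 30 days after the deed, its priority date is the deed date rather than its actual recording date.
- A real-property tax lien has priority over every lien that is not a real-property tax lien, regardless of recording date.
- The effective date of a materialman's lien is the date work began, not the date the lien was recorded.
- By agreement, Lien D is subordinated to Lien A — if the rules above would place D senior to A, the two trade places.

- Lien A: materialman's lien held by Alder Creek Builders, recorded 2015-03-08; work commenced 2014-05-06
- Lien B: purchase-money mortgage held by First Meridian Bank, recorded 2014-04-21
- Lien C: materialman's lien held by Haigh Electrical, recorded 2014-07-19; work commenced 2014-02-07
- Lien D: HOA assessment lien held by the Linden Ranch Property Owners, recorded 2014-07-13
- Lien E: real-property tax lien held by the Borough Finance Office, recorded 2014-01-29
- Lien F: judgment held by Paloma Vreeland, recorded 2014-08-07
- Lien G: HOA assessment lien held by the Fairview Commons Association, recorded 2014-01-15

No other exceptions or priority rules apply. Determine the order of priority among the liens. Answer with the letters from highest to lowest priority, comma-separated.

E, G, C, B, A, D, F

First, effective dates: A's effective date is 2014-05-06, when work began; B was recorded within the 30-day window, so its effective date is the deed date 2014-04-14; C's effective date is 2014-02-07, when work began.
As a real-property tax lien, E is senior to every other lien.
Ordering the rest by effective date: G (2014-01-15), C (2014-02-07), B (2014-04-14), A (2014-05-06), D (2014-07-13), F (2014-08-07).
Since D is not senior to A, the subordination leaves the order unchanged.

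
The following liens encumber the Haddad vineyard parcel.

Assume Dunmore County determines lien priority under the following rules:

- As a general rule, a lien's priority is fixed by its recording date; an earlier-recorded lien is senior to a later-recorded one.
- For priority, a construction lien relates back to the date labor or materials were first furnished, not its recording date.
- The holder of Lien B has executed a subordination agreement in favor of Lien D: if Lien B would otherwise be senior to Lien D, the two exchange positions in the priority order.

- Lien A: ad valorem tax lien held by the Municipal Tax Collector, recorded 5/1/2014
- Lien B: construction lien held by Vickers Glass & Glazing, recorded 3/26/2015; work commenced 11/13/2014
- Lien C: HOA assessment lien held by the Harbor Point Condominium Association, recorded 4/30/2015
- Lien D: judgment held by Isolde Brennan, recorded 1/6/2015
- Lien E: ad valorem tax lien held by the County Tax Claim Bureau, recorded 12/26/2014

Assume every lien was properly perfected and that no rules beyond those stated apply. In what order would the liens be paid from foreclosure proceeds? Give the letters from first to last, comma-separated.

A, D, E, B, C

First, effective dates: B is treated as recorded 11/13/2014, the work-commencement date.
Ordering by effective date: A (5/1/2014), B (11/13/2014), E (12/26/2014), D (1/6/2015), C (4/30/2015).
B is senior to D before the subordination, so the two trade places.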